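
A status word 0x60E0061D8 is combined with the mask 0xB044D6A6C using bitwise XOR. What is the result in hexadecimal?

0xD0A4D0BB4

XOR each hex digit independently (no carries):
  6^B=D, 0^0=0, E^4=A, 0^4=4, 0^D=D, 6^6=0, 1^A=B, D^6=B, 8^C=4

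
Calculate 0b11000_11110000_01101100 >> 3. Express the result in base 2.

0b110001111000001101

Right shift by 3: drop the 3 least-significant bits.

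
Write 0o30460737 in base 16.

0x6261DF

Each octal digit is 3 bits: 3=011 0=000 4=100 6=110 0=000 7=111 3=011 7=111.
Group the bits into nibbles: 0110 0010 0110 0001 1101 1111 → 6261DF.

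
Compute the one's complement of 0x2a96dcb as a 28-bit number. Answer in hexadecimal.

0xd569234

Each hex digit d becomes f−d:
  2→d, a→5, 9→6, 6→9, d→2, c→3, b→4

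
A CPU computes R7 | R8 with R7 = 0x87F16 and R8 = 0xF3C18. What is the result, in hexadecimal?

0xF7F1E

OR each hex digit independently (no carries):
  8|F=F, 7|3=7, F|C=F, 1|1=1, 6|8=E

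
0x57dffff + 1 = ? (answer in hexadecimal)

0x57e0000

The trailing 4 digits are F (max in base 16), so adding 1 cascades: they roll to 0 and the next digit up increments.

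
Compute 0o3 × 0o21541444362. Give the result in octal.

Multiply each base-8 digit by 3, carrying:
  2×3 = 6 → write 6
  6×3 = 18 → write 2 carry 2
  3×3+2 = 11 → write 3 carry 1
  4×3+1 = 13 → write 5 carry 1
  4×3+1 = 13 → write 5 carry 1
  4×3+1 = 13 → write 5 carry 1
  1×3+1 = 4 → write 4
  4×3 = 12 → write 4 carry 1
  5×3+1 = 16 → write 0 carry 2
  1×3+2 = 5 → write 5
  2×3 = 6 → write 6

0o65044555326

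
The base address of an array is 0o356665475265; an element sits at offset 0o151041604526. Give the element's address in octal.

Add column by column in base 8, right to left:
  5+6 = 3 carry 1
  6+2+1 = 1 carry 1
  2+5+1 = 0 carry 1
  5+4+1 = 2 carry 1
  7+0+1 = 0 carry 1
  4+6+1 = 3 carry 1
  5+1+1 = 7
  6+4 = 2 carry 1
  6+0+1 = 7
  6+1 = 7
  5+5 = 2 carry 1
  3+1+1 = 5

0o527727302013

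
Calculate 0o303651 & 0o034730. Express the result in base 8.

AND each oct digit independently (no carries):
  3&0=0, 0&3=0, 3&4=0, 6&7=6, 5&3=1, 1&0=0

0o000610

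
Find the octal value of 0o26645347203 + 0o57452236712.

Add column by column in base 8, right to left:
  3+2 = 5
  0+1 = 1
  2+7 = 1 carry 1
  7+6+1 = 6 carry 1
  4+3+1 = 0 carry 1
  3+2+1 = 6
  5+2 = 7
  4+5 = 1 carry 1
  6+4+1 = 3 carry 1
  6+7+1 = 6 carry 1
  2+5+1 = 0 carry 1
  final carry 1

0o106317606115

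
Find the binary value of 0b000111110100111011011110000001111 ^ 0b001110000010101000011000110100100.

0b001001110110010011000110110101011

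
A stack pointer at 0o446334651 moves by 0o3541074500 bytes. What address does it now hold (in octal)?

Add column by column in base 8, right to left:
  1+0 = 1
  5+0 = 5
  6+5 = 3 carry 1
  4+4+1 = 1 carry 1
  3+7+1 = 3 carry 1
  3+0+1 = 4
  6+1 = 7
  4+4 = 0 carry 1
  4+5+1 = 2 carry 1
  0+3+1 = 4

0o4207431351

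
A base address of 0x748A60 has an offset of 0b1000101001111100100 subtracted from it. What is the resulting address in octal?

0o34033174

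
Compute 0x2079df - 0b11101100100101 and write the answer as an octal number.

0o10037272

0x2079df = 0o10074737 in octal.
0b11101100100101 = 0o35445 in octal.
Subtract column by column in base 8:
  7-5 → 2
  3-4 → 7 (borrow)
  7-4-1 → 2
  4-5 → 7 (borrow)
  7-3-1 → 3
  0-0 → 0
  0-0 → 0
  1-0 → 1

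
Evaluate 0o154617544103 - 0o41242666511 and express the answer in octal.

0o113354655372

Subtract column by column in base 8:
  3-1 → 2
  0-1 → 7 (borrow)
  1-5-1 → 3 (borrow)
  4-6-1 → 5 (borrow)
  4-6-1 → 5 (borrow)
  5-6-1 → 6 (borrow)
  7-2-1 → 4
  1-4 → 5 (borrow)
  6-2-1 → 3
  4-1 → 3
  5-4 → 1
  1-0 → 1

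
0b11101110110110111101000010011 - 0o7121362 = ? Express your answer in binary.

0o7121362 = 0b111001010001011110010 in binary.
Subtract column by column in base 2:
  1-0 → 1
  1-1 → 0
  0-0 → 0
  0-0 → 0
  1-1 → 0
  0-1 → 1 (borrow)
  0-1-1 → 0 (borrow)
  0-1-1 → 0 (borrow)
  0-0-1 → 1 (borrow)
  1-1-1 → 1 (borrow)
  0-0-1 → 1 (borrow)
  1-0-1 → 0
  1-0 → 1
  1-1 → 0
  1-0 → 1
  0-1 → 1 (borrow)
  1-0-1 → 0
  1-0 → 1
  0-1 → 1 (borrow)
  1-1-1 → 1 (borrow)
  1-1-1 → 1 (borrow)
  0-0-1 → 1 (borrow)
  1-0-1 → 0
  1-0 → 1
  1-0 → 1
  0-0 → 0
  1-0 → 1
  1-0 → 1
  1-0 → 1

0b11101101111101101011100100001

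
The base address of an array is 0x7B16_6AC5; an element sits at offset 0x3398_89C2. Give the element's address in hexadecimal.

0xAEAEF487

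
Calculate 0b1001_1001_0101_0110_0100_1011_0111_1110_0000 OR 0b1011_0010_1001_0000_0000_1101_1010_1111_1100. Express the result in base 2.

0b101110111101011001001111111111111100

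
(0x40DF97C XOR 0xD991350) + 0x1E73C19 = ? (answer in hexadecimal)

0xB7C2645

First 0x40DF97C XOR 0xD991350 = 0x994EA2C.
Add column by column in base 16, right to left:
  C+9 = 5 carry 1
  2+1+1 = 4
  A+C = 6 carry 1
  E+3+1 = 2 carry 1
  4+7+1 = C
  9+E = 7 carry 1
  9+1+1 = B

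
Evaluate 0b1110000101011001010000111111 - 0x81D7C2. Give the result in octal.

0b1110000101011001010000111111 = 0o1605312077 in octal.
0x81D7C2 = 0o40353702 in octal.
Subtract column by column in base 8:
  7-2 → 5
  7-0 → 7
  0-7 → 1 (borrow)
  2-3-1 → 6 (borrow)
  1-5-1 → 3 (borrow)
  3-3-1 → 7 (borrow)
  5-0-1 → 4
  0-4 → 4 (borrow)
  6-0-1 → 5
  1-0 → 1

0o1544736175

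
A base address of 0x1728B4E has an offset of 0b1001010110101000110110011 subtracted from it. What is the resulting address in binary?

0x1728B4E = 0b1011100101000101101001110 in binary.
Subtract column by column in base 2:
  0-1 → 1 (borrow)
  1-1-1 → 1 (borrow)
  1-0-1 → 0
  1-0 → 1
  0-1 → 1 (borrow)
  0-1-1 → 0 (borrow)
  1-0-1 → 0
  0-1 → 1 (borrow)
  1-1-1 → 1 (borrow)
  1-0-1 → 0
  0-0 → 0
  1-0 → 1
  0-1 → 1 (borrow)
  0-0-1 → 1 (borrow)
  0-1-1 → 0 (borrow)
  1-0-1 → 0
  0-1 → 1 (borrow)
  1-1-1 → 1 (borrow)
  0-0-1 → 1 (borrow)
  0-1-1 → 0 (borrow)
  1-0-1 → 0
  1-1 → 0
  1-0 → 1
  0-0 → 0
  1-1 → 0

0b10001110011100110011011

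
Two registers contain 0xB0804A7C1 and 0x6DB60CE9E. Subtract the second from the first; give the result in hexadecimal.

0x42CA3D923

Subtract column by column in base 16:
  1-E → 3 (borrow)
  C-9-1 → 2
  7-E → 9 (borrow)
  A-C-1 → D (borrow)
  4-0-1 → 3
  0-6 → A (borrow)
  8-B-1 → C (borrow)
  0-D-1 → 2 (borrow)
  B-6-1 → 4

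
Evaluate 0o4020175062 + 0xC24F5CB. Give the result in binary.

0b101100011001011110111111111101

0o4020175062 = 0b100000010000001111101000110010 in binary.
0xC24F5CB = 0b1100001001001111010111001011 in binary.
Add column by column in base 2, right to left:
  0+1 = 1
  1+1 = 0 carry 1
  0+0+1 = 1
  0+1 = 1
  1+0 = 1
  1+0 = 1
  0+1 = 1
  0+1 = 1
  0+1 = 1
  1+0 = 1
  0+1 = 1
  1+0 = 1
  1+1 = 0 carry 1
  1+1+1 = 1 carry 1
  1+1+1 = 1 carry 1
  1+1+1 = 1 carry 1
  0+0+1 = 1
  0+0 = 0
  0+1 = 1
  0+0 = 0
  0+0 = 0
  0+1 = 1
  1+0 = 1
  0+0 = 0
  0+0 = 0
  0+0 = 0
  0+1 = 1
  0+1 = 1
  0+0 = 0
  1+0 = 1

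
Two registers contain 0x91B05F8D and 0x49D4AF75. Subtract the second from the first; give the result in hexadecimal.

0x47DBB018

Subtract column by column in base 16:
  D-5 → 8
  8-7 → 1
  F-F → 0
  5-A → B (borrow)
  0-4-1 → B (borrow)
  B-D-1 → D (borrow)
  1-9-1 → 7 (borrow)
  9-4-1 → 4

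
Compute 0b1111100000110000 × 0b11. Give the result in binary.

0b101110100010010000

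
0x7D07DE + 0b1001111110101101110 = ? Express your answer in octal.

0o40402514

0x7D07DE = 0o37203736 in octal.
0b1001111110101101110 = 0o1176556 in octal.
Add column by column in base 8, right to left:
  6+6 = 4 carry 1
  3+5+1 = 1 carry 1
  7+5+1 = 5 carry 1
  3+6+1 = 2 carry 1
  0+7+1 = 0 carry 1
  2+1+1 = 4
  7+1 = 0 carry 1
  3+0+1 = 4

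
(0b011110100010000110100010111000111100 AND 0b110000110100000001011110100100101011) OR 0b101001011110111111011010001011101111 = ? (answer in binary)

0b011110100010000110100010111000111100 AND 0b110000110100000001011110100100101011 = 0b010000100000000000000010100000101000.
Then OR with 0b101001011110111111011010001011101111.

0b111001111110111111011010101011101111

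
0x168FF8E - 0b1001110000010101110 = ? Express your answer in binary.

0b1011001000001111011100000

0x168FF8E = 0b1011010001111111110001110 in binary.
Subtract column by column in base 2:
  0-0 → 0
  1-1 → 0
  1-1 → 0
  1-1 → 0
  0-0 → 0
  0-1 → 1 (borrow)
  0-0-1 → 1 (borrow)
  1-1-1 → 1 (borrow)
  1-0-1 → 0
  1-0 → 1
  1-0 → 1
  1-0 → 1
  1-0 → 1
  1-1 → 0
  1-1 → 0
  1-1 → 0
  0-0 → 0
  0-0 → 0
  0-1 → 1 (borrow)
  1-0-1 → 0
  0-0 → 0
  1-0 → 1
  1-0 → 1
  0-0 → 0
  1-0 → 1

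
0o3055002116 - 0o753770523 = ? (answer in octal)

Subtract column by column in base 8:
  6-3 → 3
  1-2 → 7 (borrow)
  1-5-1 → 3 (borrow)
  2-0-1 → 1
  0-7 → 1 (borrow)
  0-7-1 → 0 (borrow)
  5-3-1 → 1
  5-5 → 0
  0-7 → 1 (borrow)
  3-0-1 → 2

0o2101011373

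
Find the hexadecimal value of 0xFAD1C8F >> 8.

0xFAD1C

Shifting right by 8 bits = 2 hex digits: drop the last 2.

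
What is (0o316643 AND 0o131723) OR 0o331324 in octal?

0o331727

0o316643 AND 0o131723 = 0o110603.
Then OR with 0o331324.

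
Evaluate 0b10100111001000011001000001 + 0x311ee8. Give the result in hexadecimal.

0x2cda529

0b10100111001000011001000001 = 0x29c8641 in hexadecimal.
Add column by column in base 16, right to left:
  1+8 = 9
  4+e = 2 carry 1
  6+e+1 = 5 carry 1
  8+1+1 = a
  c+1 = d
  9+3 = c
  2+0 = 2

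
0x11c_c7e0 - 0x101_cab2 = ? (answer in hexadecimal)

Subtract column by column in base 16:
  0-2 → e (borrow)
  e-b-1 → 2
  7-a → d (borrow)
  c-c-1 → f (borrow)
  c-1-1 → a
  1-0 → 1
  1-1 → 0

0x1afd2e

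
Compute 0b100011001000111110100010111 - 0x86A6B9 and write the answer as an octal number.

0o367353136

0b100011001000111110100010111 = 0o431076427 in octal.
0x86A6B9 = 0o41523271 in octal.
Subtract column by column in base 8:
  7-1 → 6
  2-7 → 3 (borrow)
  4-2-1 → 1
  6-3 → 3
  7-2 → 5
  0-5 → 3 (borrow)
  1-1-1 → 7 (borrow)
  3-4-1 → 6 (borrow)
  4-0-1 → 3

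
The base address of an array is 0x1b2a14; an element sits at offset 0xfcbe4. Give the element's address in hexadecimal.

Add column by column in base 16, right to left:
  4+4 = 8
  1+e = f
  a+b = 5 carry 1
  2+c+1 = f
  b+f = a carry 1
  1+0+1 = 2

0x2af5f8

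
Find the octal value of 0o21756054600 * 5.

0o131646337600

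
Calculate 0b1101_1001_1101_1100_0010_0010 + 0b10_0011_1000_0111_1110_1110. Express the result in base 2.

Add column by column in base 2, right to left:
  0+0 = 0
  1+1 = 0 carry 1
  0+1+1 = 0 carry 1
  0+1+1 = 0 carry 1
  0+0+1 = 1
  1+1 = 0 carry 1
  0+1+1 = 0 carry 1
  0+1+1 = 0 carry 1
  0+1+1 = 0 carry 1
  0+1+1 = 0 carry 1
  1+1+1 = 1 carry 1
  1+0+1 = 0 carry 1
  1+0+1 = 0 carry 1
  0+0+1 = 1
  1+0 = 1
  1+1 = 0 carry 1
  1+1+1 = 1 carry 1
  0+1+1 = 0 carry 1
  0+0+1 = 1
  1+0 = 1
  1+0 = 1
  0+1 = 1
  1+0 = 1
  1+0 = 1

0b111111010110010000010000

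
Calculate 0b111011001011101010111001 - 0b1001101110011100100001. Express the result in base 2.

Subtract column by column in base 2:
  1-1 → 0
  0-0 → 0
  0-0 → 0
  1-0 → 1
  1-0 → 1
  1-1 → 0
  0-0 → 0
  1-0 → 1
  0-1 → 1 (borrow)
  1-1-1 → 1 (borrow)
  0-1-1 → 0 (borrow)
  1-0-1 → 0
  1-0 → 1
  1-1 → 0
  0-1 → 1 (borrow)
  1-1-1 → 1 (borrow)
  0-0-1 → 1 (borrow)
  0-1-1 → 0 (borrow)
  1-1-1 → 1 (borrow)
  1-0-1 → 0
  0-0 → 0
  1-1 → 0
  1-0 → 1
  1-0 → 1

0b110001011101001110011000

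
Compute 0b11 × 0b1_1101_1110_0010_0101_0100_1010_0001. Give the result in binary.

0b1011001101001101111110111100011

Multiply each base-2 digit by 3, carrying:
  1×3 = 3 → write 1 carry 1
  0×3+1 = 1 → write 1
  0×3 = 0 → write 0
  0×3 = 0 → write 0
  0×3 = 0 → write 0
  1×3 = 3 → write 1 carry 1
  0×3+1 = 1 → write 1
  1×3 = 3 → write 1 carry 1
  0×3+1 = 1 → write 1
  0×3 = 0 → write 0
  1×3 = 3 → write 1 carry 1
  0×3+1 = 1 → write 1
  1×3 = 3 → write 1 carry 1
  0×3+1 = 1 → write 1
  1×3 = 3 → write 1 carry 1
  0×3+1 = 1 → write 1
  0×3 = 0 → write 0
  1×3 = 3 → write 1 carry 1
  0×3+1 = 1 → write 1
  0×3 = 0 → write 0
  0×3 = 0 → write 0
  1×3 = 3 → write 1 carry 1
  1×3+1 = 4 → write 0 carry 2
  1×3+2 = 5 → write 1 carry 2
  1×3+2 = 5 → write 1 carry 2
  0×3+2 = 2 → write 0 carry 1
  1×3+1 = 4 → write 0 carry 2
  1×3+2 = 5 → write 1 carry 2
  1×3+2 = 5 → write 1 carry 2
  remaining carry: 10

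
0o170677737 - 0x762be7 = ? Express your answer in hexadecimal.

0x16d53f8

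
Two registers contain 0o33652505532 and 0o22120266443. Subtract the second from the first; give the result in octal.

Subtract column by column in base 8:
  2-3 → 7 (borrow)
  3-4-1 → 6 (borrow)
  5-4-1 → 0
  5-6 → 7 (borrow)
  0-6-1 → 1 (borrow)
  5-2-1 → 2
  2-0 → 2
  5-2 → 3
  6-1 → 5
  3-2 → 1
  3-2 → 1

0o11532217067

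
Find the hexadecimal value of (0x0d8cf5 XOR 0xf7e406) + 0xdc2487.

0x1d68d7a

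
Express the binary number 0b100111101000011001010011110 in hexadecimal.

0x4F4329E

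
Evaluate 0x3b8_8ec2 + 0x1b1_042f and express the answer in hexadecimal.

0x56992f1

Add column by column in base 16, right to left:
  2+f = 1 carry 1
  c+2+1 = f
  e+4 = 2 carry 1
  8+0+1 = 9
  8+1 = 9
  b+b = 6 carry 1
  3+1+1 = 5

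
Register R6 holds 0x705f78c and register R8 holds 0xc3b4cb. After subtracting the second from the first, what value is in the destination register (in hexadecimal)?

0x64242c1

Subtract column by column in base 16:
  c-b → 1
  8-c → c (borrow)
  7-4-1 → 2
  f-b → 4
  5-3 → 2
  0-c → 4 (borrow)
  7-0-1 → 6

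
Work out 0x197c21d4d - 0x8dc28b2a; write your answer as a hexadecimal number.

0x109ff9223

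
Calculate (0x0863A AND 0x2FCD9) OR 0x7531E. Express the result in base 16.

0x0863A AND 0x2FCD9 = 0x08418.
Then OR with 0x7531E.

0x7D71E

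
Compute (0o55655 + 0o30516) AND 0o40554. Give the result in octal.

0o150

Add column by column in base 8, right to left:
  5+6 = 3 carry 1
  5+1+1 = 7
  6+5 = 3 carry 1
  5+0+1 = 6
  5+3 = 0 carry 1
  final carry 1
Sum = 0o106373; now AND with 0o40554:
  1&0=0, 0&4=0, 6&0=0, 3&5=1, 7&5=5, 3&4=0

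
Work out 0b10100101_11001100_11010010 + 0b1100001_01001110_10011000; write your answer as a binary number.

Add column by column in base 2, right to left:
  0+0 = 0
  1+0 = 1
  0+0 = 0
  0+1 = 1
  1+1 = 0 carry 1
  0+0+1 = 1
  1+0 = 1
  1+1 = 0 carry 1
  0+0+1 = 1
  0+1 = 1
  1+1 = 0 carry 1
  1+1+1 = 1 carry 1
  0+0+1 = 1
  0+0 = 0
  1+1 = 0 carry 1
  1+0+1 = 0 carry 1
  1+1+1 = 1 carry 1
  0+0+1 = 1
  1+0 = 1
  0+0 = 0
  0+0 = 0
  1+1 = 0 carry 1
  0+1+1 = 0 carry 1
  1+0+1 = 0 carry 1
  final carry 1

0b1000001110001101101101010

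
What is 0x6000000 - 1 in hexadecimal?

The trailing 6 digits are 0, so subtracting 1 borrows through: they become F and the next digit up decrements.

0x5FFFFFF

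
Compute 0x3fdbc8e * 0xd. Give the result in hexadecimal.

0x33e29336

Multiply each base-16 digit by 13, carrying:
  e×13 = 182 → write 6 carry 11
  8×13+11 = 115 → write 3 carry 7
  c×13+7 = 163 → write 3 carry 10
  b×13+10 = 153 → write 9 carry 9
  d×13+9 = 178 → write 2 carry 11
  f×13+11 = 206 → write e carry 12
  3×13+12 = 51 → write 3 carry 3
  remaining carry: 3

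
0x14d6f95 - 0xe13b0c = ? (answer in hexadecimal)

0x6c3489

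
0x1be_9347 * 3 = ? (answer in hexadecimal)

0x53bb9d5

Multiply each base-16 digit by 3, carrying:
  7×3 = 21 → write 5 carry 1
  4×3+1 = 13 → write d
  3×3 = 9 → write 9
  9×3 = 27 → write b carry 1
  e×3+1 = 43 → write b carry 2
  b×3+2 = 35 → write 3 carry 2
  1×3+2 = 5 → write 5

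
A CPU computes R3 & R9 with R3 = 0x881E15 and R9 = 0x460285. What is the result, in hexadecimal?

0x000205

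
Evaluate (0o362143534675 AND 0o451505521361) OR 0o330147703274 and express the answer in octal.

0o370147723275

0o362143534675 AND 0o451505521361 = 0o040101520261.
Then OR with 0o330147703274.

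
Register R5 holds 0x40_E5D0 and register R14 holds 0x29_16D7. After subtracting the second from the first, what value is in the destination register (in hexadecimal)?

0x17CEF9

Subtract column by column in base 16:
  0-7 → 9 (borrow)
  D-D-1 → F (borrow)
  5-6-1 → E (borrow)
  E-1-1 → C
  0-9 → 7 (borrow)
  4-2-1 → 1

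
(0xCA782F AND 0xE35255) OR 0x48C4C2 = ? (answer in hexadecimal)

0xCA782F AND 0xE35255 = 0xC25005.
Then OR with 0x48C4C2.

0xCAD4C7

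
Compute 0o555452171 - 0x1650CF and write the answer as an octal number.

0o550001652

0x1650CF = 0o5450317 in octal.
Subtract column by column in base 8:
  1-7 → 2 (borrow)
  7-1-1 → 5
  1-3 → 6 (borrow)
  2-0-1 → 1
  5-5 → 0
  4-4 → 0
  5-5 → 0
  5-0 → 5
  5-0 → 5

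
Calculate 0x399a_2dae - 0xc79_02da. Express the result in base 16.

0x2d212ad4

Subtract column by column in base 16:
  e-a → 4
  a-d → d (borrow)
  d-2-1 → a
  2-0 → 2
  a-9 → 1
  9-7 → 2
  9-c → d (borrow)
  3-0-1 → 2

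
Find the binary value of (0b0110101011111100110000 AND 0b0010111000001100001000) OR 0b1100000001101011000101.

0b0110101011111100110000 AND 0b0010111000001100001000 = 0b0010101000001100000000.
Then OR with 0b1100000001101011000101.

0b1110101001101111000101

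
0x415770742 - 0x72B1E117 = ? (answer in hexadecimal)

Subtract column by column in base 16:
  2-7 → B (borrow)
  4-1-1 → 2
  7-1 → 6
  0-E → 2 (borrow)
  7-1-1 → 5
  7-B → C (borrow)
  5-2-1 → 2
  1-7 → A (borrow)
  4-0-1 → 3

0x3A2C5262B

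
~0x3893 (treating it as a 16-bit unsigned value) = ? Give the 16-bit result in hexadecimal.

0xC76C

Each hex digit d becomes F−d:
  3→C, 8→7, 9→6, 3→C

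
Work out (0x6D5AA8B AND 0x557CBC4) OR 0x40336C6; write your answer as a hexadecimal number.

0x6D5AA8B AND 0x557CBC4 = 0x4558A80.
Then OR with 0x40336C6.

0x457BEC6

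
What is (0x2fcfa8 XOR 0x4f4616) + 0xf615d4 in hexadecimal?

0x1569f92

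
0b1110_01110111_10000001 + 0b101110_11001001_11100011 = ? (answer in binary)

0b1111010100000101100100

Add column by column in base 2, right to left:
  1+1 = 0 carry 1
  0+1+1 = 0 carry 1
  0+0+1 = 1
  0+0 = 0
  0+0 = 0
  0+1 = 1
  0+1 = 1
  1+1 = 0 carry 1
  1+1+1 = 1 carry 1
  1+0+1 = 0 carry 1
  1+0+1 = 0 carry 1
  0+1+1 = 0 carry 1
  1+0+1 = 0 carry 1
  1+0+1 = 0 carry 1
  1+1+1 = 1 carry 1
  0+1+1 = 0 carry 1
  0+0+1 = 1
  1+1 = 0 carry 1
  1+1+1 = 1 carry 1
  1+1+1 = 1 carry 1
  0+0+1 = 1
  0+1 = 1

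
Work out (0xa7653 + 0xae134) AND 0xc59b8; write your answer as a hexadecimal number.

Add column by column in base 16, right to left:
  3+4 = 7
  5+3 = 8
  6+1 = 7
  7+e = 5 carry 1
  a+a+1 = 5 carry 1
  final carry 1
Sum = 0x155787; now AND with 0xc59b8:
  1&0=0, 5&c=4, 5&5=5, 7&9=1, 8&b=8, 7&8=0

0x45180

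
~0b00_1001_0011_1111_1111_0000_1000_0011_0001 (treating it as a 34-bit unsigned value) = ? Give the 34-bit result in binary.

0b1101101100000000001111011111001110

Invert each bit: 0010010011111111110000100000110001 → 1101101100000000001111011111001110.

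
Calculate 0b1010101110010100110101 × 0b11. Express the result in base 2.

0b100000001010111110011111

Multiply each base-2 digit by 3, carrying:
  1×3 = 3 → write 1 carry 1
  0×3+1 = 1 → write 1
  1×3 = 3 → write 1 carry 1
  0×3+1 = 1 → write 1
  1×3 = 3 → write 1 carry 1
  1×3+1 = 4 → write 0 carry 2
  0×3+2 = 2 → write 0 carry 1
  0×3+1 = 1 → write 1
  1×3 = 3 → write 1 carry 1
  0×3+1 = 1 → write 1
  1×3 = 3 → write 1 carry 1
  0×3+1 = 1 → write 1
  0×3 = 0 → write 0
  1×3 = 3 → write 1 carry 1
  1×3+1 = 4 → write 0 carry 2
  1×3+2 = 5 → write 1 carry 2
  0×3+2 = 2 → write 0 carry 1
  1×3+1 = 4 → write 0 carry 2
  0×3+2 = 2 → write 0 carry 1
  1×3+1 = 4 → write 0 carry 2
  0×3+2 = 2 → write 0 carry 1
  1×3+1 = 4 → write 0 carry 2
  remaining carry: 10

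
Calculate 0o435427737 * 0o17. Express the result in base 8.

Multiply each base-8 digit by 15, carrying:
  7×15 = 105 → write 1 carry 13
  3×15+13 = 58 → write 2 carry 7
  7×15+7 = 112 → write 0 carry 14
  7×15+14 = 119 → write 7 carry 14
  2×15+14 = 44 → write 4 carry 5
  4×15+5 = 65 → write 1 carry 8
  5×15+8 = 83 → write 3 carry 10
  3×15+10 = 55 → write 7 carry 6
  4×15+6 = 66 → write 2 carry 8
  remaining carry: 10

0o10273147021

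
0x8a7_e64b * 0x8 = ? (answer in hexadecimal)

0x453f3258

Multiply each base-16 digit by 8, carrying:
  b×8 = 88 → write 8 carry 5
  4×8+5 = 37 → write 5 carry 2
  6×8+2 = 50 → write 2 carry 3
  e×8+3 = 115 → write 3 carry 7
  7×8+7 = 63 → write f carry 3
  a×8+3 = 83 → write 3 carry 5
  8×8+5 = 69 → write 5 carry 4
  remaining carry: 4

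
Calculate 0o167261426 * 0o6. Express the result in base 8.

Multiply each base-8 digit by 6, carrying:
  6×6 = 36 → write 4 carry 4
  2×6+4 = 16 → write 0 carry 2
  4×6+2 = 26 → write 2 carry 3
  1×6+3 = 9 → write 1 carry 1
  6×6+1 = 37 → write 5 carry 4
  2×6+4 = 16 → write 0 carry 2
  7×6+2 = 44 → write 4 carry 5
  6×6+5 = 41 → write 1 carry 5
  1×6+5 = 11 → write 3 carry 1
  remaining carry: 1

0o1314051204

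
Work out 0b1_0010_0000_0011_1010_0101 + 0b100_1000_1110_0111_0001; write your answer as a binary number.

0b101101001001000010110

Add column by column in base 2, right to left:
  1+1 = 0 carry 1
  0+0+1 = 1
  1+0 = 1
  0+0 = 0
  0+1 = 1
  1+1 = 0 carry 1
  0+1+1 = 0 carry 1
  1+0+1 = 0 carry 1
  1+0+1 = 0 carry 1
  1+1+1 = 1 carry 1
  0+1+1 = 0 carry 1
  0+1+1 = 0 carry 1
  0+0+1 = 1
  0+0 = 0
  0+0 = 0
  0+1 = 1
  0+0 = 0
  1+0 = 1
  0+1 = 1
  0+0 = 0
  1+0 = 1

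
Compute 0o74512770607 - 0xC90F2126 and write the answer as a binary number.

0o74512770607 = 0b111100101001010111111000110000111 in binary.
0xC90F2126 = 0b11001001000011110010000100100110 in binary.
Subtract column by column in base 2:
  1-0 → 1
  1-1 → 0
  1-1 → 0
  0-0 → 0
  0-0 → 0
  0-1 → 1 (borrow)
  0-0-1 → 1 (borrow)
  1-0-1 → 0
  1-1 → 0
  0-0 → 0
  0-0 → 0
  0-0 → 0
  1-0 → 1
  1-1 → 0
  1-0 → 1
  1-0 → 1
  1-1 → 0
  1-1 → 0
  0-1 → 1 (borrow)
  1-1-1 → 1 (borrow)
  0-0-1 → 1 (borrow)
  1-0-1 → 0
  0-0 → 0
  0-0 → 0
  1-1 → 0
  0-0 → 0
  1-0 → 1
  0-1 → 1 (borrow)
  0-0-1 → 1 (borrow)
  1-0-1 → 0
  1-1 → 0
  1-1 → 0
  1-0 → 1

0b100011100000111001101000001100001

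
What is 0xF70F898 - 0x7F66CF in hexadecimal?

0xEF191C9

Subtract column by column in base 16:
  8-F → 9 (borrow)
  9-C-1 → C (borrow)
  8-6-1 → 1
  F-6 → 9
  0-F → 1 (borrow)
  7-7-1 → F (borrow)
  F-0-1 → E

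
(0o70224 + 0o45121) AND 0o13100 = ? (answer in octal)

Add column by column in base 8, right to left:
  4+1 = 5
  2+2 = 4
  2+1 = 3
  0+5 = 5
  7+4 = 3 carry 1
  final carry 1
Sum = 0o135345; now AND with 0o13100:
  1&0=0, 3&1=1, 5&3=1, 3&1=1, 4&0=0, 5&0=0

0o11100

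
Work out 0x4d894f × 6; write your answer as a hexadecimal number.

Multiply each base-16 digit by 6, carrying:
  f×6 = 90 → write a carry 5
  4×6+5 = 29 → write d carry 1
  9×6+1 = 55 → write 7 carry 3
  8×6+3 = 51 → write 3 carry 3
  d×6+3 = 81 → write 1 carry 5
  4×6+5 = 29 → write d carry 1
  remaining carry: 1

0x1d137da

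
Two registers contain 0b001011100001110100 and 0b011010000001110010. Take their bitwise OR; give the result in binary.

0b011011100001110110

OR bit by bit (1 where either bit is 1):
  001011100001110100
| 011010000001110010
= 011011100001110110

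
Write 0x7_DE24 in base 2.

0b1111101111000100100

Expand each hex digit to 4 bits: 7=0111 D=1101 E=1110 2=0010 4=0100.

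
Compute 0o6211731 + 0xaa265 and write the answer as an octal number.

0o10733076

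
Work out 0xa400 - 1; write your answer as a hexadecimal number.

The trailing 2 digits are 0, so subtracting 1 borrows through: they become F and the next digit up decrements.

0xa3ff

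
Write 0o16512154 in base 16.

0x3a946c

Each octal digit is 3 bits: 1=001 6=110 5=101 1=001 2=010 1=001 5=101 4=100.
Group the bits into nibbles: 0011 1010 1001 0100 0110 1100 → 3a946c.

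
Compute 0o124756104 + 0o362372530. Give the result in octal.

0o507350634

Add column by column in base 8, right to left:
  4+0 = 4
  0+3 = 3
  1+5 = 6
  6+2 = 0 carry 1
  5+7+1 = 5 carry 1
  7+3+1 = 3 carry 1
  4+2+1 = 7
  2+6 = 0 carry 1
  1+3+1 = 5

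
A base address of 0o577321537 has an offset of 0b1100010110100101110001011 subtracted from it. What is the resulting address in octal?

0b1100010110100101110001011 = 0o142645613 in octal.
Subtract column by column in base 8:
  7-3 → 4
  3-1 → 2
  5-6 → 7 (borrow)
  1-5-1 → 3 (borrow)
  2-4-1 → 5 (borrow)
  3-6-1 → 4 (borrow)
  7-2-1 → 4
  7-4 → 3
  5-1 → 4

0o434453724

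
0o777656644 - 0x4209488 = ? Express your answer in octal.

0x4209488 = 0o410112210 in octal.
Subtract column by column in base 8:
  4-0 → 4
  4-1 → 3
  6-2 → 4
  6-2 → 4
  5-1 → 4
  6-1 → 5
  7-0 → 7
  7-1 → 6
  7-4 → 3

0o367544434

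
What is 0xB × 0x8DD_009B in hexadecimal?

0x617F06A9

Multiply each base-16 digit by 11, carrying:
  B×11 = 121 → write 9 carry 7
  9×11+7 = 106 → write A carry 6
  0×11+6 = 6 → write 6
  0×11 = 0 → write 0
  D×11 = 143 → write F carry 8
  D×11+8 = 151 → write 7 carry 9
  8×11+9 = 97 → write 1 carry 6
  remaining carry: 6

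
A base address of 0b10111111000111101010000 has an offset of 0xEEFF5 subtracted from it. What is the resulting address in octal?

0o24117533

0b10111111000111101010000 = 0o27707520 in octal.
0xEEFF5 = 0o3567765 in octal.
Subtract column by column in base 8:
  0-5 → 3 (borrow)
  2-6-1 → 3 (borrow)
  5-7-1 → 5 (borrow)
  7-7-1 → 7 (borrow)
  0-6-1 → 1 (borrow)
  7-5-1 → 1
  7-3 → 4
  2-0 → 2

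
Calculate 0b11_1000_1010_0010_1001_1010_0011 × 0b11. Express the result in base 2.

Multiply each base-2 digit by 3, carrying:
  1×3 = 3 → write 1 carry 1
  1×3+1 = 4 → write 0 carry 2
  0×3+2 = 2 → write 0 carry 1
  0×3+1 = 1 → write 1
  0×3 = 0 → write 0
  1×3 = 3 → write 1 carry 1
  0×3+1 = 1 → write 1
  1×3 = 3 → write 1 carry 1
  1×3+1 = 4 → write 0 carry 2
  0×3+2 = 2 → write 0 carry 1
  0×3+1 = 1 → write 1
  1×3 = 3 → write 1 carry 1
  0×3+1 = 1 → write 1
  1×3 = 3 → write 1 carry 1
  0×3+1 = 1 → write 1
  0×3 = 0 → write 0
  0×3 = 0 → write 0
  1×3 = 3 → write 1 carry 1
  0×3+1 = 1 → write 1
  1×3 = 3 → write 1 carry 1
  0×3+1 = 1 → write 1
  0×3 = 0 → write 0
  0×3 = 0 → write 0
  1×3 = 3 → write 1 carry 1
  1×3+1 = 4 → write 0 carry 2
  1×3+2 = 5 → write 1 carry 2
  remaining carry: 10

0b1010100111100111110011101001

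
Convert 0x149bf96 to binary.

Expand each hex digit to 4 bits: 1=0001 4=0100 9=1001 b=1011 f=1111 9=1001 6=0110.

0b1010010011011111110010110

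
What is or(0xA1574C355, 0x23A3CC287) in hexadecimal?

0xA3F7CC3D7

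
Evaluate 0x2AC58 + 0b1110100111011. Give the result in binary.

0b101100100110010011

0x2AC58 = 0b101010110001011000 in binary.
Add column by column in base 2, right to left:
  0+1 = 1
  0+1 = 1
  0+0 = 0
  1+1 = 0 carry 1
  1+1+1 = 1 carry 1
  0+1+1 = 0 carry 1
  1+0+1 = 0 carry 1
  0+0+1 = 1
  0+1 = 1
  0+0 = 0
  1+1 = 0 carry 1
  1+1+1 = 1 carry 1
  0+1+1 = 0 carry 1
  1+0+1 = 0 carry 1
  0+0+1 = 1
  1+0 = 1
  0+0 = 0
  1+0 = 1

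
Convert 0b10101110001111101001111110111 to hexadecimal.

0x15c7d3f7

Group the bits into nibbles: 0001 0101 1100 0111 1101 0011 1111 0111 → 15c7d3f7.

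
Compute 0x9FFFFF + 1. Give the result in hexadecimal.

The trailing 5 digits are F (max in base 16), so adding 1 cascades: they roll to 0 and the next digit up increments.

0xA00000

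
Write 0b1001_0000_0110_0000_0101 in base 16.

Group the bits into nibbles: 1001 0000 0110 0000 0101 → 90605.

0x90605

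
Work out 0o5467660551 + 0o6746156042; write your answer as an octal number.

Add column by column in base 8, right to left:
  1+2 = 3
  5+4 = 1 carry 1
  5+0+1 = 6
  0+6 = 6
  6+5 = 3 carry 1
  6+1+1 = 0 carry 1
  7+6+1 = 6 carry 1
  6+4+1 = 3 carry 1
  4+7+1 = 4 carry 1
  5+6+1 = 4 carry 1
  final carry 1

0o14436036613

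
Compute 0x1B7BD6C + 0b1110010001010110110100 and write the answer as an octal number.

0o174151440

0x1B7BD6C = 0o155736554 in octal.
0b1110010001010110110100 = 0o16212664 in octal.
Add column by column in base 8, right to left:
  4+4 = 0 carry 1
  5+6+1 = 4 carry 1
  5+6+1 = 4 carry 1
  6+2+1 = 1 carry 1
  3+1+1 = 5
  7+2 = 1 carry 1
  5+6+1 = 4 carry 1
  5+1+1 = 7
  1+0 = 1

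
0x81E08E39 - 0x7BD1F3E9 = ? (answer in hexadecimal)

0x60E9A50

Subtract column by column in base 16:
  9-9 → 0
  3-E → 5 (borrow)
  E-3-1 → A
  8-F → 9 (borrow)
  0-1-1 → E (borrow)
  E-D-1 → 0
  1-B → 6 (borrow)
  8-7-1 → 0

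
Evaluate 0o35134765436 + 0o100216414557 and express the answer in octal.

0o135353402215

Add column by column in base 8, right to left:
  6+7 = 5 carry 1
  3+5+1 = 1 carry 1
  4+5+1 = 2 carry 1
  5+4+1 = 2 carry 1
  6+1+1 = 0 carry 1
  7+4+1 = 4 carry 1
  4+6+1 = 3 carry 1
  3+1+1 = 5
  1+2 = 3
  5+0 = 5
  3+0 = 3
  0+1 = 1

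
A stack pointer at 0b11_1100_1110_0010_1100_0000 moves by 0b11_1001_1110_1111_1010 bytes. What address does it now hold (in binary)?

Add column by column in base 2, right to left:
  0+0 = 0
  0+1 = 1
  0+0 = 0
  0+1 = 1
  0+1 = 1
  0+1 = 1
  1+1 = 0 carry 1
  1+1+1 = 1 carry 1
  0+0+1 = 1
  1+1 = 0 carry 1
  0+1+1 = 0 carry 1
  0+1+1 = 0 carry 1
  0+1+1 = 0 carry 1
  1+0+1 = 0 carry 1
  1+0+1 = 0 carry 1
  1+1+1 = 1 carry 1
  0+1+1 = 0 carry 1
  0+1+1 = 0 carry 1
  1+0+1 = 0 carry 1
  1+0+1 = 0 carry 1
  1+0+1 = 0 carry 1
  1+0+1 = 0 carry 1
  final carry 1

0b10000001000000110111010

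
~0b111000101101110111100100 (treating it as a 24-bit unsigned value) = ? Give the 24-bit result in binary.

Invert each bit: 111000101101110111100100 → 000111010010001000011011.

0b000111010010001000011011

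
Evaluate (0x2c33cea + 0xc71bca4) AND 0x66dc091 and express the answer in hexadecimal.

0x624c080

Add column by column in base 16, right to left:
  a+4 = e
  e+a = 8 carry 1
  c+c+1 = 9 carry 1
  3+b+1 = f
  3+1 = 4
  c+7 = 3 carry 1
  2+c+1 = f
Sum = 0xf34f98e; now AND with 0x66dc091:
  f&6=6, 3&6=2, 4&d=4, f&c=c, 9&0=0, 8&9=8, e&1=0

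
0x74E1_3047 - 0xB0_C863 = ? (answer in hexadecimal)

0x743067E4

Subtract column by column in base 16:
  7-3 → 4
  4-6 → E (borrow)
  0-8-1 → 7 (borrow)
  3-C-1 → 6 (borrow)
  1-0-1 → 0
  E-B → 3
  4-0 → 4
  7-0 → 7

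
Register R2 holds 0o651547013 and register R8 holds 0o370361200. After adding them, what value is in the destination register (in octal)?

0o1242130213

Add column by column in base 8, right to left:
  3+0 = 3
  1+0 = 1
  0+2 = 2
  7+1 = 0 carry 1
  4+6+1 = 3 carry 1
  5+3+1 = 1 carry 1
  1+0+1 = 2
  5+7 = 4 carry 1
  6+3+1 = 2 carry 1
  final carry 1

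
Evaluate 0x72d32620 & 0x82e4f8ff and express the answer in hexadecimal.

AND each hex digit independently (no carries):
  7&8=0, 2&2=2, d&e=c, 3&4=0, 2&f=2, 6&8=0, 2&f=2, 0&f=0

0x02c02020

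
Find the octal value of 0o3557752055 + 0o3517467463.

Add column by column in base 8, right to left:
  5+3 = 0 carry 1
  5+6+1 = 4 carry 1
  0+4+1 = 5
  2+7 = 1 carry 1
  5+6+1 = 4 carry 1
  7+4+1 = 4 carry 1
  7+7+1 = 7 carry 1
  5+1+1 = 7
  5+5 = 2 carry 1
  3+3+1 = 7

0o7277441540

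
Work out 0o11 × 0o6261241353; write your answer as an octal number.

Multiply each base-8 digit by 9, carrying:
  3×9 = 27 → write 3 carry 3
  5×9+3 = 48 → write 0 carry 6
  3×9+6 = 33 → write 1 carry 4
  1×9+4 = 13 → write 5 carry 1
  4×9+1 = 37 → write 5 carry 4
  2×9+4 = 22 → write 6 carry 2
  1×9+2 = 11 → write 3 carry 1
  6×9+1 = 55 → write 7 carry 6
  2×9+6 = 24 → write 0 carry 3
  6×9+3 = 57 → write 1 carry 7
  remaining carry: 7

0o71073655103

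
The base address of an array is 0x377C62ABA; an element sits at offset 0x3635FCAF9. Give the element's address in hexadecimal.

Add column by column in base 16, right to left:
  A+9 = 3 carry 1
  B+F+1 = B carry 1
  A+A+1 = 5 carry 1
  2+C+1 = F
  6+F = 5 carry 1
  C+5+1 = 2 carry 1
  7+3+1 = B
  7+6 = D
  3+3 = 6

0x6DB25F5B3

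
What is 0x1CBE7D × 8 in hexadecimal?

Multiply each base-16 digit by 8, carrying:
  D×8 = 104 → write 8 carry 6
  7×8+6 = 62 → write E carry 3
  E×8+3 = 115 → write 3 carry 7
  B×8+7 = 95 → write F carry 5
  C×8+5 = 101 → write 5 carry 6
  1×8+6 = 14 → write E

0xE5F3E8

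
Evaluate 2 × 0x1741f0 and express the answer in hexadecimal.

0x2e83e0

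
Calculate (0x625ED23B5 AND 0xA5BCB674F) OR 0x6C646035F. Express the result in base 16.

0x6C7CF235F

0x625ED23B5 AND 0xA5BCB674F = 0x201C92305.
Then OR with 0x6C646035F.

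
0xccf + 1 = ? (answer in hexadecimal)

0xcd0

The trailing 1 digit is F (max in base 16), so adding 1 cascades: they roll to 0 and the next digit up increments.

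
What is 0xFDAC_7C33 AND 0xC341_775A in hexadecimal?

AND each hex digit independently (no carries):
  F&C=C, D&3=1, A&4=0, C&1=0, 7&7=7, C&7=4, 3&5=1, 3&A=2

0xC1007412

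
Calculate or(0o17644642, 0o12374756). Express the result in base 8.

OR each oct digit independently (no carries):
  1|1=1, 7|2=7, 6|3=7, 4|7=7, 4|4=4, 6|7=7, 4|5=5, 2|6=6

0o17774756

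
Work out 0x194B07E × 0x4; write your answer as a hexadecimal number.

Multiply each base-16 digit by 4, carrying:
  E×4 = 56 → write 8 carry 3
  7×4+3 = 31 → write F carry 1
  0×4+1 = 1 → write 1
  B×4 = 44 → write C carry 2
  4×4+2 = 18 → write 2 carry 1
  9×4+1 = 37 → write 5 carry 2
  1×4+2 = 6 → write 6

0x652C1F8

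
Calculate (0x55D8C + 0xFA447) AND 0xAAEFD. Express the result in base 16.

0xD1

Add column by column in base 16, right to left:
  C+7 = 3 carry 1
  8+4+1 = D
  D+4 = 1 carry 1
  5+A+1 = 0 carry 1
  5+F+1 = 5 carry 1
  final carry 1
Sum = 0x1501D3; now AND with 0xAAEFD:
  1&0=0, 5&A=0, 0&A=0, 1&E=0, D&F=D, 3&D=1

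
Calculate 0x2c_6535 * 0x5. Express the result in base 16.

Multiply each base-16 digit by 5, carrying:
  5×5 = 25 → write 9 carry 1
  3×5+1 = 16 → write 0 carry 1
  5×5+1 = 26 → write a carry 1
  6×5+1 = 31 → write f carry 1
  c×5+1 = 61 → write d carry 3
  2×5+3 = 13 → write d

0xddfa09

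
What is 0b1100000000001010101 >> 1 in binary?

Right shift by 1: drop the 1 least-significant bit.

0b110000000000101010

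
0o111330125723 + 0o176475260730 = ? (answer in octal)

0o310025406653

Add column by column in base 8, right to left:
  3+0 = 3
  2+3 = 5
  7+7 = 6 carry 1
  5+0+1 = 6
  2+6 = 0 carry 1
  1+2+1 = 4
  0+5 = 5
  3+7 = 2 carry 1
  3+4+1 = 0 carry 1
  1+6+1 = 0 carry 1
  1+7+1 = 1 carry 1
  1+1+1 = 3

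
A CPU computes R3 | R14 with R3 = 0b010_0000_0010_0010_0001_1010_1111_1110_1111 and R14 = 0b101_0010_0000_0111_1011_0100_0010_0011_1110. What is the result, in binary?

OR bit by bit (1 where either bit is 1):
  01000000010001000011010111111101111
| 10100100000011110110100001000111110
= 11100100010011110111110111111111111

0b11100100010011110111110111111111111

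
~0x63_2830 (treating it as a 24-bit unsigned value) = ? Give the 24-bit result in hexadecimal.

Each hex digit d becomes F−d:
  6→9, 3→C, 2→D, 8→7, 3→C, 0→F

0x9CD7CF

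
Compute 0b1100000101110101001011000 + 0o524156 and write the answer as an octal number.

0b1100000101110101001011000 = 0o140565130 in octal.
Add column by column in base 8, right to left:
  0+6 = 6
  3+5 = 0 carry 1
  1+1+1 = 3
  5+4 = 1 carry 1
  6+2+1 = 1 carry 1
  5+5+1 = 3 carry 1
  0+0+1 = 1
  4+0 = 4
  1+0 = 1

0o141311306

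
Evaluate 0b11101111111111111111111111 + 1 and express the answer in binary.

0b11110000000000000000000000

The trailing 22 digits are 1 (max in base 2), so adding 1 cascades: they roll to 0 and the next digit up increments.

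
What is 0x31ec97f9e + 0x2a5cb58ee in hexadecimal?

0x5c494d88c

Add column by column in base 16, right to left:
  e+e = c carry 1
  9+e+1 = 8 carry 1
  f+8+1 = 8 carry 1
  7+5+1 = d
  9+b = 4 carry 1
  c+c+1 = 9 carry 1
  e+5+1 = 4 carry 1
  1+a+1 = c
  3+2 = 5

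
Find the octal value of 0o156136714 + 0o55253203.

0o233412117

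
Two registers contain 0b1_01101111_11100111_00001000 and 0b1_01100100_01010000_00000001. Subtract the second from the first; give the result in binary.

0b10111001011100000111

Subtract column by column in base 2:
  0-1 → 1 (borrow)
  0-0-1 → 1 (borrow)
  0-0-1 → 1 (borrow)
  1-0-1 → 0
  0-0 → 0
  0-0 → 0
  0-0 → 0
  0-0 → 0
  1-0 → 1
  1-0 → 1
  1-0 → 1
  0-0 → 0
  0-1 → 1 (borrow)
  1-0-1 → 0
  1-1 → 0
  1-0 → 1
  1-0 → 1
  1-0 → 1
  1-1 → 0
  1-0 → 1
  0-0 → 0
  1-1 → 0
  1-1 → 0
  0-0 → 0
  1-1 → 0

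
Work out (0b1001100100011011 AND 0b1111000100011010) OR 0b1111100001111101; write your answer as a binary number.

0b1111100101111111

0b1001100100011011 AND 0b1111000100011010 = 0b1001000100011010.
Then OR with 0b1111100001111101.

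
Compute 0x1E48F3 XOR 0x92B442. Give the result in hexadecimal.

0x8CFCB1

XOR each hex digit independently (no carries):
  1^9=8, E^2=C, 4^B=F, 8^4=C, F^4=B, 3^2=1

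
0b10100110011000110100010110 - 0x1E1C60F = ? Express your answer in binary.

0b101101111100011100000111

0x1E1C60F = 0b1111000011100011000001111 in binary.
Subtract column by column in base 2:
  0-1 → 1 (borrow)
  1-1-1 → 1 (borrow)
  1-1-1 → 1 (borrow)
  0-1-1 → 0 (borrow)
  1-0-1 → 0
  0-0 → 0
  0-0 → 0
  0-0 → 0
  1-0 → 1
  0-1 → 1 (borrow)
  1-1-1 → 1 (borrow)
  1-0-1 → 0
  0-0 → 0
  0-0 → 0
  0-1 → 1 (borrow)
  1-1-1 → 1 (borrow)
  1-1-1 → 1 (borrow)
  0-0-1 → 1 (borrow)
  0-0-1 → 1 (borrow)
  1-0-1 → 0
  1-0 → 1
  0-1 → 1 (borrow)
  0-1-1 → 0 (borrow)
  1-1-1 → 1 (borrow)
  0-1-1 → 0 (borrow)
  1-0-1 → 0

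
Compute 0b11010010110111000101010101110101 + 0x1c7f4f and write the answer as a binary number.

0b11010010111110001101010011000100

0x1c7f4f = 0b111000111111101001111 in binary.
Add column by column in base 2, right to left:
  1+1 = 0 carry 1
  0+1+1 = 0 carry 1
  1+1+1 = 1 carry 1
  0+1+1 = 0 carry 1
  1+0+1 = 0 carry 1
  1+0+1 = 0 carry 1
  1+1+1 = 1 carry 1
  0+0+1 = 1
  1+1 = 0 carry 1
  0+1+1 = 0 carry 1
  1+1+1 = 1 carry 1
  0+1+1 = 0 carry 1
  1+1+1 = 1 carry 1
  0+1+1 = 0 carry 1
  1+1+1 = 1 carry 1
  0+0+1 = 1
  0+0 = 0
  0+0 = 0
  1+1 = 0 carry 1
  1+1+1 = 1 carry 1
  1+1+1 = 1 carry 1
  0+0+1 = 1
  1+0 = 1
  1+0 = 1
  0+0 = 0
  1+0 = 1
  0+0 = 0
  0+0 = 0
  1+0 = 1
  0+0 = 0
  1+0 = 1
  1+0 = 1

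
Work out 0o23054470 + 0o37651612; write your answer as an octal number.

0o62726302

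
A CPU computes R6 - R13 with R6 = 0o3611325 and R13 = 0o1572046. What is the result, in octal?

0o2017257

Subtract column by column in base 8:
  5-6 → 7 (borrow)
  2-4-1 → 5 (borrow)
  3-0-1 → 2
  1-2 → 7 (borrow)
  1-7-1 → 1 (borrow)
  6-5-1 → 0
  3-1 → 2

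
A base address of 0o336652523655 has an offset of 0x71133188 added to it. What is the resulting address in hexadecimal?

0o336652523655 = 0x6f6aaa7ad in hexadecimal.
Add column by column in base 16, right to left:
  d+8 = 5 carry 1
  a+8+1 = 3 carry 1
  7+1+1 = 9
  a+3 = d
  a+3 = d
  a+1 = b
  6+1 = 7
  f+7 = 6 carry 1
  6+0+1 = 7

0x767bdd935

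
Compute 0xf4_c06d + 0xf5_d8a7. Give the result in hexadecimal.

0x1ea9914

Add column by column in base 16, right to left:
  d+7 = 4 carry 1
  6+a+1 = 1 carry 1
  0+8+1 = 9
  c+d = 9 carry 1
  4+5+1 = a
  f+f = e carry 1
  final carry 1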